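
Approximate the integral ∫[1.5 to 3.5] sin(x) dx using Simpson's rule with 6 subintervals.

f(x) = sin(x)
a = 1.5, b = 3.5, n = 6
h = (b - a)/n = 0.333333

Simpson's rule: (h/3)[f(x₀) + 4f(x₁) + 2f(x₂) + ... + f(xₙ)]

x_0 = 1.5000, f(x_0) = 0.997495, coefficient = 1
x_1 = 1.8333, f(x_1) = 0.965735, coefficient = 4
x_2 = 2.1667, f(x_2) = 0.827660, coefficient = 2
x_3 = 2.5000, f(x_3) = 0.598472, coefficient = 4
x_4 = 2.8333, f(x_4) = 0.303400, coefficient = 2
x_5 = 3.1667, f(x_5) = -0.025071, coefficient = 4
x_6 = 3.5000, f(x_6) = -0.350783, coefficient = 1

I ≈ (0.333333/3) × 9.065375 = 1.007264
Exact value: 1.007194
Error: 0.000070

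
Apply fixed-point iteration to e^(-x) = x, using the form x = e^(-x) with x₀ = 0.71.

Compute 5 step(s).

Equation: e^(-x) = x
Fixed-point form: x = e^(-x)
x₀ = 0.71

x_1 = g(0.710000) = 0.491644
x_2 = g(0.491644) = 0.611620
x_3 = g(0.611620) = 0.542471
x_4 = g(0.542471) = 0.581310
x_5 = g(0.581310) = 0.559165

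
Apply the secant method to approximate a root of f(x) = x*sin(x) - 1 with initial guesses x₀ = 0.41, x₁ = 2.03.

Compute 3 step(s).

f(x) = x*sin(x) - 1
x₀ = 0.41, x₁ = 2.03

Secant formula: x_{n+1} = x_n - f(x_n)(x_n - x_{n-1})/(f(x_n) - f(x_{n-1}))

Iteration 1:
  f(0.410000) = -0.836570
  f(2.030000) = 0.819704
  x_2 = 2.030000 - 0.819704×(2.030000 - 0.410000)/(0.819704 - (-0.836570))
       = 1.228249
Iteration 2:
  f(2.030000) = 0.819704
  f(1.228249) = 0.156890
  x_3 = 1.228249 - 0.156890×(1.228249 - 2.030000)/(0.156890 - 0.819704)
       = 1.038472
Iteration 3:
  f(1.228249) = 0.156890
  f(1.038472) = -0.105222
  x_4 = 1.038472 - (-0.105222)×(1.038472 - 1.228249)/(-0.105222 - 0.156890)
       = 1.114656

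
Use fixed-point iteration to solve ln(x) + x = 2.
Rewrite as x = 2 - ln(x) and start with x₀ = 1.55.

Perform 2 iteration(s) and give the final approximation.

Equation: ln(x) + x = 2
Fixed-point form: x = 2 - ln(x)
x₀ = 1.55

x_1 = g(1.550000) = 1.561745
x_2 = g(1.561745) = 1.554196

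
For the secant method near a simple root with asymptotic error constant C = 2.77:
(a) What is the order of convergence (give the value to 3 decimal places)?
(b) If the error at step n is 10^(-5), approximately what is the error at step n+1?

(a) Secant method has superlinear convergence with order φ = (1+√5)/2 ≈ 1.618.
    This means |e_{n+1}| ≈ C|e_n|^1.618.

(b) With |e_n| = 10^(-5) and C = 2.77:
    |e_{n+1}| ≈ 2.77 × (10^(-5))^1.618 = 2.77 × 10^(-8.09)

(a) ≈ 1.618 (golden ratio); (b) |e_{n+1}| ≈ 2.251e-08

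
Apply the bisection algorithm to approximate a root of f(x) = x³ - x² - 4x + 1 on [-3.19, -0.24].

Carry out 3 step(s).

f(x) = x³ - x² - 4x + 1
Initial interval: [-3.19, -0.24]

Iteration 1:
  c_1 = (-3.190000 + (-0.240000))/2 = -1.715000
  f(c_1) = f(-1.715000) = -0.125426
  f(a) × f(c) ≥ 0, new interval: [-1.715000, -0.240000]
Iteration 2:
  c_2 = (-1.715000 + (-0.240000))/2 = -0.977500
  f(c_2) = f(-0.977500) = 3.020486
  f(a) × f(c) < 0, new interval: [-1.715000, -0.977500]
Iteration 3:
  c_3 = (-1.715000 + (-0.977500))/2 = -1.346250
  f(c_3) = f(-1.346250) = 2.132682
  f(a) × f(c) < 0, new interval: [-1.715000, -1.346250]

After 3 iteration(s), the approximation is c_3 = -1.346250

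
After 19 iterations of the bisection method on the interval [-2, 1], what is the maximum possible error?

Bisection error bound: |error| ≤ (b-a)/2^n
|error| ≤ (1 - (-2))/2^19 = 3/2^19
|error| ≤ 0.0000057220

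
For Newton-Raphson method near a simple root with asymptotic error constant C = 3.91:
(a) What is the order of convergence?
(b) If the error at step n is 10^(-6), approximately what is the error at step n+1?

(a) Newton-Raphson has quadratic (order 2) convergence near simple roots.
    This means |e_{n+1}| ≈ C|e_n|².

(b) With |e_n| = 10^(-6) and C = 3.91:
    |e_{n+1}| ≈ 3.91 × (10^(-6))² = 3.91 × 10^(-12)

(a) 2 (quadratic); (b) |e_{n+1}| ≈ 3.910e-12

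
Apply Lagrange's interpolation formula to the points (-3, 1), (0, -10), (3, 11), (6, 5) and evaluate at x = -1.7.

Lagrange interpolation formula:
P(x) = Σ yᵢ × Lᵢ(x)
where Lᵢ(x) = Π_{j≠i} (x - xⱼ)/(xᵢ - xⱼ)

L_0(-1.7) = (-1.7 - 0)/(-3 - 0) × (-1.7 - 3)/(-3 - 3) × (-1.7 - 6)/(-3 - 6) = 0.379772
L_1(-1.7) = (-1.7 - (-3))/(0 - (-3)) × (-1.7 - 3)/(0 - 3) × (-1.7 - 6)/(0 - 6) = 0.871241
L_2(-1.7) = (-1.7 - (-3))/(3 - (-3)) × (-1.7 - 0)/(3 - 0) × (-1.7 - 6)/(3 - 6) = -0.315130
L_3(-1.7) = (-1.7 - (-3))/(6 - (-3)) × (-1.7 - 0)/(6 - 0) × (-1.7 - 3)/(6 - 3) = 0.064117

P(-1.7) = 1×L_0(-1.7) + (-10)×L_1(-1.7) + 11×L_2(-1.7) + 5×L_3(-1.7)
P(-1.7) = -11.478475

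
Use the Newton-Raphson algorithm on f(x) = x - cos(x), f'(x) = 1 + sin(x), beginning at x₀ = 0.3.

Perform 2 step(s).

f(x) = x - cos(x)
f'(x) = 1 + sin(x)
x₀ = 0.3

Newton-Raphson formula: x_{n+1} = x_n - f(x_n)/f'(x_n)

Iteration 1:
  f(0.300000) = -0.655336
  f'(0.300000) = 1.295520
  x_1 = 0.300000 - (-0.655336)/1.295520 = 0.805848
Iteration 2:
  f(0.805848) = 0.113349
  f'(0.805848) = 1.721418
  x_2 = 0.805848 - 0.113349/1.721418 = 0.740002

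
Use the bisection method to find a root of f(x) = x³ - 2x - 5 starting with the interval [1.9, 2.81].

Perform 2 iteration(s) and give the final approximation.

f(x) = x³ - 2x - 5
Initial interval: [1.9, 2.81]

Iteration 1:
  c_1 = (1.900000 + 2.810000)/2 = 2.355000
  f(c_1) = f(2.355000) = 3.350889
  f(a) × f(c) < 0, new interval: [1.900000, 2.355000]
Iteration 2:
  c_2 = (1.900000 + 2.355000)/2 = 2.127500
  f(c_2) = f(2.127500) = 0.374610
  f(a) × f(c) < 0, new interval: [1.900000, 2.127500]

After 2 iteration(s), the approximation is c_2 = 2.127500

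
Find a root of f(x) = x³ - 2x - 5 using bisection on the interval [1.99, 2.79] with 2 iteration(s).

f(x) = x³ - 2x - 5
Initial interval: [1.99, 2.79]

Iteration 1:
  c_1 = (1.990000 + 2.790000)/2 = 2.390000
  f(c_1) = f(2.390000) = 3.871919
  f(a) × f(c) < 0, new interval: [1.990000, 2.390000]
Iteration 2:
  c_2 = (1.990000 + 2.390000)/2 = 2.190000
  f(c_2) = f(2.190000) = 1.123459
  f(a) × f(c) < 0, new interval: [1.990000, 2.190000]

After 2 iteration(s), the approximation is c_2 = 2.190000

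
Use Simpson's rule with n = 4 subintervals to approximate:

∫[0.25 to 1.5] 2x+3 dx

f(x) = 2x+3
a = 0.25, b = 1.5, n = 4
h = (b - a)/n = 0.312500

Simpson's rule: (h/3)[f(x₀) + 4f(x₁) + 2f(x₂) + ... + f(xₙ)]

x_0 = 0.2500, f(x_0) = 3.500000, coefficient = 1
x_1 = 0.5625, f(x_1) = 4.125000, coefficient = 4
x_2 = 0.8750, f(x_2) = 4.750000, coefficient = 2
x_3 = 1.1875, f(x_3) = 5.375000, coefficient = 4
x_4 = 1.5000, f(x_4) = 6.000000, coefficient = 1

I ≈ (0.312500/3) × 57.000000 = 5.937500
Exact value: 5.937500
Error: 0.000000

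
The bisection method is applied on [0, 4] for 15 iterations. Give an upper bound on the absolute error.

Bisection error bound: |error| ≤ (b-a)/2^n
|error| ≤ (4 - 0)/2^15 = 4/2^15
|error| ≤ 0.0001220703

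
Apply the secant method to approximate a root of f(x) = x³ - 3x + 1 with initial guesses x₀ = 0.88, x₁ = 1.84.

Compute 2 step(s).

f(x) = x³ - 3x + 1
x₀ = 0.88, x₁ = 1.84

Secant formula: x_{n+1} = x_n - f(x_n)(x_n - x_{n-1})/(f(x_n) - f(x_{n-1}))

Iteration 1:
  f(0.880000) = -0.958528
  f(1.840000) = 1.709504
  x_2 = 1.840000 - 1.709504×(1.840000 - 0.880000)/(1.709504 - (-0.958528))
       = 1.224893
Iteration 2:
  f(1.840000) = 1.709504
  f(1.224893) = -0.836894
  x_3 = 1.224893 - (-0.836894)×(1.224893 - 1.840000)/(-0.836894 - 1.709504)
       = 1.427053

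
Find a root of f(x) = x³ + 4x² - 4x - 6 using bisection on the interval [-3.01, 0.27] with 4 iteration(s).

f(x) = x³ + 4x² - 4x - 6
Initial interval: [-3.01, 0.27]

Iteration 1:
  c_1 = (-3.010000 + 0.270000)/2 = -1.370000
  f(c_1) = f(-1.370000) = 4.416247
  f(a) × f(c) ≥ 0, new interval: [-1.370000, 0.270000]
Iteration 2:
  c_2 = (-1.370000 + 0.270000)/2 = -0.550000
  f(c_2) = f(-0.550000) = -2.756375
  f(a) × f(c) < 0, new interval: [-1.370000, -0.550000]
Iteration 3:
  c_3 = (-1.370000 + (-0.550000))/2 = -0.960000
  f(c_3) = f(-0.960000) = 0.641664
  f(a) × f(c) ≥ 0, new interval: [-0.960000, -0.550000]
Iteration 4:
  c_4 = (-0.960000 + (-0.550000))/2 = -0.755000
  f(c_4) = f(-0.755000) = -1.130269
  f(a) × f(c) < 0, new interval: [-0.960000, -0.755000]

After 4 iteration(s), the approximation is c_4 = -0.755000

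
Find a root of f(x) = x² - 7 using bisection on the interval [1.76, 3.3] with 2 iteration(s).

f(x) = x² - 7
Initial interval: [1.76, 3.3]

Iteration 1:
  c_1 = (1.760000 + 3.300000)/2 = 2.530000
  f(c_1) = f(2.530000) = -0.599100
  f(a) × f(c) ≥ 0, new interval: [2.530000, 3.300000]
Iteration 2:
  c_2 = (2.530000 + 3.300000)/2 = 2.915000
  f(c_2) = f(2.915000) = 1.497225
  f(a) × f(c) < 0, new interval: [2.530000, 2.915000]

After 2 iteration(s), the approximation is c_2 = 2.915000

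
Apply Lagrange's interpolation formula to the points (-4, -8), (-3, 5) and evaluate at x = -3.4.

Lagrange interpolation formula:
P(x) = Σ yᵢ × Lᵢ(x)
where Lᵢ(x) = Π_{j≠i} (x - xⱼ)/(xᵢ - xⱼ)

L_0(-3.4) = (-3.4 - (-3))/(-4 - (-3)) = 0.400000
L_1(-3.4) = (-3.4 - (-4))/(-3 - (-4)) = 0.600000

P(-3.4) = (-8)×L_0(-3.4) + 5×L_1(-3.4)
P(-3.4) = -0.200000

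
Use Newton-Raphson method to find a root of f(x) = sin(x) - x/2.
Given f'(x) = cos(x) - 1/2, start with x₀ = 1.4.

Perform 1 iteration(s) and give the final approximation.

f(x) = sin(x) - x/2
f'(x) = cos(x) - 1/2
x₀ = 1.4

Newton-Raphson formula: x_{n+1} = x_n - f(x_n)/f'(x_n)

Iteration 1:
  f(1.400000) = 0.285450
  f'(1.400000) = -0.330033
  x_1 = 1.400000 - 0.285450/(-0.330033) = 2.264913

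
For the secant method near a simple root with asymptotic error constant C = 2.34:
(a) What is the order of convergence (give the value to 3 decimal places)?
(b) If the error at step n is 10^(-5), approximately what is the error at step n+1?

(a) Secant method has superlinear convergence with order φ = (1+√5)/2 ≈ 1.618.
    This means |e_{n+1}| ≈ C|e_n|^1.618.

(b) With |e_n| = 10^(-5) and C = 2.34:
    |e_{n+1}| ≈ 2.34 × (10^(-5))^1.618 = 2.34 × 10^(-8.09)

(a) ≈ 1.618 (golden ratio); (b) |e_{n+1}| ≈ 1.901e-08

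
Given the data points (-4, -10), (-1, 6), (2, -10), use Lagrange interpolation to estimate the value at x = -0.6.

Lagrange interpolation formula:
P(x) = Σ yᵢ × Lᵢ(x)
where Lᵢ(x) = Π_{j≠i} (x - xⱼ)/(xᵢ - xⱼ)

L_0(-0.6) = (-0.6 - (-1))/(-4 - (-1)) × (-0.6 - 2)/(-4 - 2) = -0.057778
L_1(-0.6) = (-0.6 - (-4))/(-1 - (-4)) × (-0.6 - 2)/(-1 - 2) = 0.982222
L_2(-0.6) = (-0.6 - (-4))/(2 - (-4)) × (-0.6 - (-1))/(2 - (-1)) = 0.075556

P(-0.6) = (-10)×L_0(-0.6) + 6×L_1(-0.6) + (-10)×L_2(-0.6)
P(-0.6) = 5.715556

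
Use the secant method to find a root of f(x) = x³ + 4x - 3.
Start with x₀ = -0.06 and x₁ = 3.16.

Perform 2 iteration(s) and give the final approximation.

f(x) = x³ + 4x - 3
x₀ = -0.06, x₁ = 3.16

Secant formula: x_{n+1} = x_n - f(x_n)(x_n - x_{n-1})/(f(x_n) - f(x_{n-1}))

Iteration 1:
  f(-0.060000) = -3.240216
  f(3.160000) = 41.194496
  x_2 = 3.160000 - 41.194496×(3.160000 - (-0.060000))/(41.194496 - (-3.240216))
       = 0.174805
Iteration 2:
  f(3.160000) = 41.194496
  f(0.174805) = -2.295438
  x_3 = 0.174805 - (-2.295438)×(0.174805 - 3.160000)/(-2.295438 - 41.194496)
       = 0.332366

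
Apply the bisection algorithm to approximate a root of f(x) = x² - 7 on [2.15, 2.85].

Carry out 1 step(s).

f(x) = x² - 7
Initial interval: [2.15, 2.85]

Iteration 1:
  c_1 = (2.150000 + 2.850000)/2 = 2.500000
  f(c_1) = f(2.500000) = -0.750000
  f(a) × f(c) ≥ 0, new interval: [2.500000, 2.850000]

After 1 iteration(s), the approximation is c_1 = 2.500000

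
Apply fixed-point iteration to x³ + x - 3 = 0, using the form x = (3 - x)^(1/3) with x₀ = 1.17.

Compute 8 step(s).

Equation: x³ + x - 3 = 0
Fixed-point form: x = (3 - x)^(1/3)
x₀ = 1.17

x_1 = g(1.170000) = 1.223161
x_2 = g(1.223161) = 1.211200
x_3 = g(1.211200) = 1.213912
x_4 = g(1.213912) = 1.213298
x_5 = g(1.213298) = 1.213437
x_6 = g(1.213437) = 1.213406
x_7 = g(1.213406) = 1.213413
x_8 = g(1.213413) = 1.213411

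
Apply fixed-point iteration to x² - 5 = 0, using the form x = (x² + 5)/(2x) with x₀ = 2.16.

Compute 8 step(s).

Equation: x² - 5 = 0
Fixed-point form: x = (x² + 5)/(2x)
x₀ = 2.16

x_1 = g(2.160000) = 2.237407
x_2 = g(2.237407) = 2.236068
x_3 = g(2.236068) = 2.236068
x_4 = g(2.236068) = 2.236068
x_5 = g(2.236068) = 2.236068
x_6 = g(2.236068) = 2.236068
x_7 = g(2.236068) = 2.236068
x_8 = g(2.236068) = 2.236068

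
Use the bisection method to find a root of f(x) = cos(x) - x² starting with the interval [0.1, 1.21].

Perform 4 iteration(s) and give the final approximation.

f(x) = cos(x) - x²
Initial interval: [0.1, 1.21]

Iteration 1:
  c_1 = (0.100000 + 1.210000)/2 = 0.655000
  f(c_1) = f(0.655000) = 0.364023
  f(a) × f(c) ≥ 0, new interval: [0.655000, 1.210000]
Iteration 2:
  c_2 = (0.655000 + 1.210000)/2 = 0.932500
  f(c_2) = f(0.932500) = -0.273728
  f(a) × f(c) < 0, new interval: [0.655000, 0.932500]
Iteration 3:
  c_3 = (0.655000 + 0.932500)/2 = 0.793750
  f(c_3) = f(0.793750) = 0.071137
  f(a) × f(c) ≥ 0, new interval: [0.793750, 0.932500]
Iteration 4:
  c_4 = (0.793750 + 0.932500)/2 = 0.863125
  f(c_4) = f(0.863125) = -0.094919
  f(a) × f(c) < 0, new interval: [0.793750, 0.863125]

After 4 iteration(s), the approximation is c_4 = 0.863125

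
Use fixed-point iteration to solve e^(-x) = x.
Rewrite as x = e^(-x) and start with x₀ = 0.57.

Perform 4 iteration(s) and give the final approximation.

Equation: e^(-x) = x
Fixed-point form: x = e^(-x)
x₀ = 0.57

x_1 = g(0.570000) = 0.565525
x_2 = g(0.565525) = 0.568062
x_3 = g(0.568062) = 0.566623
x_4 = g(0.566623) = 0.567439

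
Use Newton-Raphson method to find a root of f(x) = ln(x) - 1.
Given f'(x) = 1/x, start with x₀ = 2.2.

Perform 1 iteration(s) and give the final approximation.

f(x) = ln(x) - 1
f'(x) = 1/x
x₀ = 2.2

Newton-Raphson formula: x_{n+1} = x_n - f(x_n)/f'(x_n)

Iteration 1:
  f(2.200000) = -0.211543
  f'(2.200000) = 0.454545
  x_1 = 2.200000 - (-0.211543)/0.454545 = 2.665394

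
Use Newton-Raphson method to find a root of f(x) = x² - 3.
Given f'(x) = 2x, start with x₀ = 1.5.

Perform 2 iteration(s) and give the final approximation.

f(x) = x² - 3
f'(x) = 2x
x₀ = 1.5

Newton-Raphson formula: x_{n+1} = x_n - f(x_n)/f'(x_n)

Iteration 1:
  f(1.500000) = -0.750000
  f'(1.500000) = 3.000000
  x_1 = 1.500000 - (-0.750000)/3.000000 = 1.750000
Iteration 2:
  f(1.750000) = 0.062500
  f'(1.750000) = 3.500000
  x_2 = 1.750000 - 0.062500/3.500000 = 1.732143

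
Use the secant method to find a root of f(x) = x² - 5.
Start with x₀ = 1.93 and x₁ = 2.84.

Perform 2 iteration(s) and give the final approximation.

f(x) = x² - 5
x₀ = 1.93, x₁ = 2.84

Secant formula: x_{n+1} = x_n - f(x_n)(x_n - x_{n-1})/(f(x_n) - f(x_{n-1}))

Iteration 1:
  f(1.930000) = -1.275100
  f(2.840000) = 3.065600
  x_2 = 2.840000 - 3.065600×(2.840000 - 1.930000)/(3.065600 - (-1.275100))
       = 2.197317
Iteration 2:
  f(2.840000) = 3.065600
  f(2.197317) = -0.171800
  x_3 = 2.197317 - (-0.171800)×(2.197317 - 2.840000)/(-0.171800 - 3.065600)
       = 2.231422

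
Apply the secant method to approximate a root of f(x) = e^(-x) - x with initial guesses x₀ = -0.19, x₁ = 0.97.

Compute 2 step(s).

f(x) = e^(-x) - x
x₀ = -0.19, x₁ = 0.97

Secant formula: x_{n+1} = x_n - f(x_n)(x_n - x_{n-1})/(f(x_n) - f(x_{n-1}))

Iteration 1:
  f(-0.190000) = 1.399250
  f(0.970000) = -0.590917
  x_2 = 0.970000 - (-0.590917)×(0.970000 - (-0.190000))/(-0.590917 - 1.399250)
       = 0.625575
Iteration 2:
  f(0.970000) = -0.590917
  f(0.625575) = -0.090621
  x_3 = 0.625575 - (-0.090621)×(0.625575 - 0.970000)/(-0.090621 - (-0.590917))
       = 0.563187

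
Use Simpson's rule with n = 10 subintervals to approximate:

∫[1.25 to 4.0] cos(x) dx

f(x) = cos(x)
a = 1.25, b = 4.0, n = 10
h = (b - a)/n = 0.275000

Simpson's rule: (h/3)[f(x₀) + 4f(x₁) + 2f(x₂) + ... + f(xₙ)]

x_0 = 1.2500, f(x_0) = 0.315322, coefficient = 1
x_1 = 1.5250, f(x_1) = 0.045780, coefficient = 4
x_2 = 1.8000, f(x_2) = -0.227202, coefficient = 2
x_3 = 2.0750, f(x_3) = -0.483110, coefficient = 4
x_4 = 2.3500, f(x_4) = -0.702713, coefficient = 2
x_5 = 2.6250, f(x_5) = -0.869507, coefficient = 4
x_6 = 2.9000, f(x_6) = -0.970958, coefficient = 2
x_7 = 3.1750, f(x_7) = -0.999442, coefficient = 4
x_8 = 3.4500, f(x_8) = -0.952818, coefficient = 2
x_9 = 3.7250, f(x_9) = -0.834590, coefficient = 4
x_10 = 4.0000, f(x_10) = -0.653644, coefficient = 1

I ≈ (0.275000/3) × -18.609183 = -1.705842
Exact value: -1.705787
Error: 0.000055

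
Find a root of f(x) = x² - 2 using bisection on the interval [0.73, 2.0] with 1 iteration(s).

f(x) = x² - 2
Initial interval: [0.73, 2.0]

Iteration 1:
  c_1 = (0.730000 + 2.000000)/2 = 1.365000
  f(c_1) = f(1.365000) = -0.136775
  f(a) × f(c) ≥ 0, new interval: [1.365000, 2.000000]

After 1 iteration(s), the approximation is c_1 = 1.365000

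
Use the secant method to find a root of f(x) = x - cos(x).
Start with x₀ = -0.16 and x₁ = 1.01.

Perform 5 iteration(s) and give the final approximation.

f(x) = x - cos(x)
x₀ = -0.16, x₁ = 1.01

Secant formula: x_{n+1} = x_n - f(x_n)(x_n - x_{n-1})/(f(x_n) - f(x_{n-1}))

Iteration 1:
  f(-0.160000) = -1.147227
  f(1.010000) = 0.478139
  x_2 = 1.010000 - 0.478139×(1.010000 - (-0.160000))/(0.478139 - (-1.147227))
       = 0.665817
Iteration 2:
  f(1.010000) = 0.478139
  f(0.665817) = -0.120595
  x_3 = 0.665817 - (-0.120595)×(0.665817 - 1.010000)/(-0.120595 - 0.478139)
       = 0.735141
Iteration 3:
  f(0.665817) = -0.120595
  f(0.735141) = -0.006595
  x_4 = 0.735141 - (-0.006595)×(0.735141 - 0.665817)/(-0.006595 - (-0.120595))
       = 0.739152
Iteration 4:
  f(0.735141) = -0.006595
  f(0.739152) = 0.000111
  x_5 = 0.739152 - 0.000111×(0.739152 - 0.735141)/(0.000111 - (-0.006595))
       = 0.739085
Iteration 5:
  f(0.739152) = 0.000111
  f(0.739085) = 0.000000
  x_6 = 0.739085 - 0.000000×(0.739085 - 0.739152)/(0.000000 - 0.000111)
       = 0.739085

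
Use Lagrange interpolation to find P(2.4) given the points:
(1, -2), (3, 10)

Lagrange interpolation formula:
P(x) = Σ yᵢ × Lᵢ(x)
where Lᵢ(x) = Π_{j≠i} (x - xⱼ)/(xᵢ - xⱼ)

L_0(2.4) = (2.4 - 3)/(1 - 3) = 0.300000
L_1(2.4) = (2.4 - 1)/(3 - 1) = 0.700000

P(2.4) = (-2)×L_0(2.4) + 10×L_1(2.4)
P(2.4) = 6.400000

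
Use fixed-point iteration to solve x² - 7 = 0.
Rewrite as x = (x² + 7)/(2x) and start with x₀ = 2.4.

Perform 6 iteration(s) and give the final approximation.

Equation: x² - 7 = 0
Fixed-point form: x = (x² + 7)/(2x)
x₀ = 2.4

x_1 = g(2.400000) = 2.658333
x_2 = g(2.658333) = 2.645781
x_3 = g(2.645781) = 2.645751
x_4 = g(2.645751) = 2.645751
x_5 = g(2.645751) = 2.645751
x_6 = g(2.645751) = 2.645751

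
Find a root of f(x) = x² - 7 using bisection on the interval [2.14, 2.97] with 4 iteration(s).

f(x) = x² - 7
Initial interval: [2.14, 2.97]

Iteration 1:
  c_1 = (2.140000 + 2.970000)/2 = 2.555000
  f(c_1) = f(2.555000) = -0.471975
  f(a) × f(c) ≥ 0, new interval: [2.555000, 2.970000]
Iteration 2:
  c_2 = (2.555000 + 2.970000)/2 = 2.762500
  f(c_2) = f(2.762500) = 0.631406
  f(a) × f(c) < 0, new interval: [2.555000, 2.762500]
Iteration 3:
  c_3 = (2.555000 + 2.762500)/2 = 2.658750
  f(c_3) = f(2.658750) = 0.068952
  f(a) × f(c) < 0, new interval: [2.555000, 2.658750]
Iteration 4:
  c_4 = (2.555000 + 2.658750)/2 = 2.606875
  f(c_4) = f(2.606875) = -0.204203
  f(a) × f(c) ≥ 0, new interval: [2.606875, 2.658750]

After 4 iteration(s), the approximation is c_4 = 2.606875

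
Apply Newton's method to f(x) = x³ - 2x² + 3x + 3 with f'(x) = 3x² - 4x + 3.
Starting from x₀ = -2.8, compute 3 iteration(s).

f(x) = x³ - 2x² + 3x + 3
f'(x) = 3x² - 4x + 3
x₀ = -2.8

Newton-Raphson formula: x_{n+1} = x_n - f(x_n)/f'(x_n)

Iteration 1:
  f(-2.800000) = -43.032000
  f'(-2.800000) = 37.720000
  x_1 = -2.800000 - (-43.032000)/37.720000 = -1.659173
Iteration 2:
  f(-1.659173) = -12.050689
  f'(-1.659173) = 17.895255
  x_2 = -1.659173 - (-12.050689)/17.895255 = -0.985771
Iteration 3:
  f(-0.985771) = -2.858724
  f'(-0.985771) = 9.858322
  x_3 = -0.985771 - (-2.858724)/9.858322 = -0.695791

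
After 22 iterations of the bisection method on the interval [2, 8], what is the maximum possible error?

Bisection error bound: |error| ≤ (b-a)/2^n
|error| ≤ (8 - 2)/2^22 = 6/2^22
|error| ≤ 0.0000014305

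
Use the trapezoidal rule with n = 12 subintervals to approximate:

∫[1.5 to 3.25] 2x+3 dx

f(x) = 2x+3
a = 1.5, b = 3.25, n = 12
h = (b - a)/n = 0.145833

Trapezoidal rule: (h/2)[f(x₀) + 2f(x₁) + 2f(x₂) + ... + f(xₙ)]

x_0 = 1.5000, f(x_0) = 6.000000, coefficient = 1
x_1 = 1.6458, f(x_1) = 6.291667, coefficient = 2
x_2 = 1.7917, f(x_2) = 6.583333, coefficient = 2
x_3 = 1.9375, f(x_3) = 6.875000, coefficient = 2
x_4 = 2.0833, f(x_4) = 7.166667, coefficient = 2
x_5 = 2.2292, f(x_5) = 7.458333, coefficient = 2
x_6 = 2.3750, f(x_6) = 7.750000, coefficient = 2
x_7 = 2.5208, f(x_7) = 8.041667, coefficient = 2
x_8 = 2.6667, f(x_8) = 8.333333, coefficient = 2
x_9 = 2.8125, f(x_9) = 8.625000, coefficient = 2
x_10 = 2.9583, f(x_10) = 8.916667, coefficient = 2
x_11 = 3.1042, f(x_11) = 9.208333, coefficient = 2
x_12 = 3.2500, f(x_12) = 9.500000, coefficient = 1

I ≈ (0.145833/2) × 186.000000 = 13.562500
Exact value: 13.562500
Error: 0.000000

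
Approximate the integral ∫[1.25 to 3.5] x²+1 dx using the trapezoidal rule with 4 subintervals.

f(x) = x²+1
a = 1.25, b = 3.5, n = 4
h = (b - a)/n = 0.562500

Trapezoidal rule: (h/2)[f(x₀) + 2f(x₁) + 2f(x₂) + ... + f(xₙ)]

x_0 = 1.2500, f(x_0) = 2.562500, coefficient = 1
x_1 = 1.8125, f(x_1) = 4.285156, coefficient = 2
x_2 = 2.3750, f(x_2) = 6.640625, coefficient = 2
x_3 = 2.9375, f(x_3) = 9.628906, coefficient = 2
x_4 = 3.5000, f(x_4) = 13.250000, coefficient = 1

I ≈ (0.562500/2) × 56.921875 = 16.009277
Exact value: 15.890625
Error: 0.118652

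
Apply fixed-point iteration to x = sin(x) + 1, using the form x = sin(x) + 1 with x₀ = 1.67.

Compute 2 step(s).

Equation: x = sin(x) + 1
Fixed-point form: x = sin(x) + 1
x₀ = 1.67

x_1 = g(1.670000) = 1.995083
x_2 = g(1.995083) = 1.911332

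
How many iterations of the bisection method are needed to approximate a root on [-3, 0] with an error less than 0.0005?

We need (b-a)/2^n ≤ 0.0005
(0 - (-3))/2^n ≤ 0.0005
3/2^n ≤ 0.0005
2^n ≥ 6000
n ≥ log₂(6000) = 12.55
n ≥ 13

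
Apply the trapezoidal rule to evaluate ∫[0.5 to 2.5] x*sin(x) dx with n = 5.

f(x) = x*sin(x)
a = 0.5, b = 2.5, n = 5
h = (b - a)/n = 0.400000

Trapezoidal rule: (h/2)[f(x₀) + 2f(x₁) + 2f(x₂) + ... + f(xₙ)]

x_0 = 0.5000, f(x_0) = 0.239713, coefficient = 1
x_1 = 0.9000, f(x_1) = 0.704994, coefficient = 2
x_2 = 1.3000, f(x_2) = 1.252626, coefficient = 2
x_3 = 1.7000, f(x_3) = 1.685830, coefficient = 2
x_4 = 2.1000, f(x_4) = 1.812740, coefficient = 2
x_5 = 2.5000, f(x_5) = 1.496180, coefficient = 1

I ≈ (0.400000/2) × 12.648273 = 2.529655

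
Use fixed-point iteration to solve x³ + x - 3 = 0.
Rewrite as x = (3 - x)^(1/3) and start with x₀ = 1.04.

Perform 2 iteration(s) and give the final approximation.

Equation: x³ + x - 3 = 0
Fixed-point form: x = (3 - x)^(1/3)
x₀ = 1.04

x_1 = g(1.040000) = 1.251465
x_2 = g(1.251465) = 1.204735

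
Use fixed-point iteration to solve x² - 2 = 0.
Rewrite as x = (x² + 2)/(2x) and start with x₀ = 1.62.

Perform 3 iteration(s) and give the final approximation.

Equation: x² - 2 = 0
Fixed-point form: x = (x² + 2)/(2x)
x₀ = 1.62

x_1 = g(1.620000) = 1.427284
x_2 = g(1.427284) = 1.414273
x_3 = g(1.414273) = 1.414214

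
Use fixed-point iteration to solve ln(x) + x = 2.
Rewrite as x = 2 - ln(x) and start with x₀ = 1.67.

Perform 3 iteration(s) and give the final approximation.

Equation: ln(x) + x = 2
Fixed-point form: x = 2 - ln(x)
x₀ = 1.67

x_1 = g(1.670000) = 1.487176
x_2 = g(1.487176) = 1.603121
x_3 = g(1.603121) = 1.528048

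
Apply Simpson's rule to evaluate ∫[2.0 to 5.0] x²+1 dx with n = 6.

f(x) = x²+1
a = 2.0, b = 5.0, n = 6
h = (b - a)/n = 0.500000

Simpson's rule: (h/3)[f(x₀) + 4f(x₁) + 2f(x₂) + ... + f(xₙ)]

x_0 = 2.0000, f(x_0) = 5.000000, coefficient = 1
x_1 = 2.5000, f(x_1) = 7.250000, coefficient = 4
x_2 = 3.0000, f(x_2) = 10.000000, coefficient = 2
x_3 = 3.5000, f(x_3) = 13.250000, coefficient = 4
x_4 = 4.0000, f(x_4) = 17.000000, coefficient = 2
x_5 = 4.5000, f(x_5) = 21.250000, coefficient = 4
x_6 = 5.0000, f(x_6) = 26.000000, coefficient = 1

I ≈ (0.500000/3) × 252.000000 = 42.000000
Exact value: 42.000000
Error: 0.000000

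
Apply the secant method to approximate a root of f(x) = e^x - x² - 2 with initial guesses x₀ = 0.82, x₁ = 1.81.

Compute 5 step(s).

f(x) = e^x - x² - 2
x₀ = 0.82, x₁ = 1.81

Secant formula: x_{n+1} = x_n - f(x_n)(x_n - x_{n-1})/(f(x_n) - f(x_{n-1}))

Iteration 1:
  f(0.820000) = -0.401900
  f(1.810000) = 0.834347
  x_2 = 1.810000 - 0.834347×(1.810000 - 0.820000)/(0.834347 - (-0.401900))
       = 1.141846
Iteration 2:
  f(1.810000) = 0.834347
  f(1.141846) = -0.171267
  x_3 = 1.141846 - (-0.171267)×(1.141846 - 1.810000)/(-0.171267 - 0.834347)
       = 1.255640
Iteration 3:
  f(1.141846) = -0.171267
  f(1.255640) = -0.066548
  x_4 = 1.255640 - (-0.066548)×(1.255640 - 1.141846)/(-0.066548 - (-0.171267))
       = 1.327955
Iteration 4:
  f(1.255640) = -0.066548
  f(1.327955) = 0.009854
  x_5 = 1.327955 - 0.009854×(1.327955 - 1.255640)/(0.009854 - (-0.066548))
       = 1.318628
Iteration 5:
  f(1.327955) = 0.009854
  f(1.318628) = -0.000491
  x_6 = 1.318628 - (-0.000491)×(1.318628 - 1.327955)/(-0.000491 - 0.009854)
       = 1.319071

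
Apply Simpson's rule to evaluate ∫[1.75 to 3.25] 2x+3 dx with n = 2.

f(x) = 2x+3
a = 1.75, b = 3.25, n = 2
h = (b - a)/n = 0.750000

Simpson's rule: (h/3)[f(x₀) + 4f(x₁) + 2f(x₂) + ... + f(xₙ)]

x_0 = 1.7500, f(x_0) = 6.500000, coefficient = 1
x_1 = 2.5000, f(x_1) = 8.000000, coefficient = 4
x_2 = 3.2500, f(x_2) = 9.500000, coefficient = 1

I ≈ (0.750000/3) × 48.000000 = 12.000000
Exact value: 12.000000
Error: 0.000000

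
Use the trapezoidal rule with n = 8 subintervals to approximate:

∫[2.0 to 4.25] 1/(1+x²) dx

f(x) = 1/(1+x²)
a = 2.0, b = 4.25, n = 8
h = (b - a)/n = 0.281250

Trapezoidal rule: (h/2)[f(x₀) + 2f(x₁) + 2f(x₂) + ... + f(xₙ)]

x_0 = 2.0000, f(x_0) = 0.200000, coefficient = 1
x_1 = 2.2812, f(x_1) = 0.161184, coefficient = 2
x_2 = 2.5625, f(x_2) = 0.132163, coefficient = 2
x_3 = 2.8438, f(x_3) = 0.110048, coefficient = 2
x_4 = 3.1250, f(x_4) = 0.092888, coefficient = 2
x_5 = 3.4062, f(x_5) = 0.079349, coefficient = 2
x_6 = 3.6875, f(x_6) = 0.068504, coefficient = 2
x_7 = 3.9688, f(x_7) = 0.059698, coefficient = 2
x_8 = 4.2500, f(x_8) = 0.052459, coefficient = 1

I ≈ (0.281250/2) × 1.660128 = 0.233456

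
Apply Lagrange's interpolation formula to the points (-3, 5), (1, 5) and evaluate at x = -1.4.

Lagrange interpolation formula:
P(x) = Σ yᵢ × Lᵢ(x)
where Lᵢ(x) = Π_{j≠i} (x - xⱼ)/(xᵢ - xⱼ)

L_0(-1.4) = (-1.4 - 1)/(-3 - 1) = 0.600000
L_1(-1.4) = (-1.4 - (-3))/(1 - (-3)) = 0.400000

P(-1.4) = 5×L_0(-1.4) + 5×L_1(-1.4)
P(-1.4) = 5.000000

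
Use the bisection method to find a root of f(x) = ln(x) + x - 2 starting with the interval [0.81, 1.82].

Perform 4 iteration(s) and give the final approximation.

f(x) = ln(x) + x - 2
Initial interval: [0.81, 1.82]

Iteration 1:
  c_1 = (0.810000 + 1.820000)/2 = 1.315000
  f(c_1) = f(1.315000) = -0.411163
  f(a) × f(c) ≥ 0, new interval: [1.315000, 1.820000]
Iteration 2:
  c_2 = (1.315000 + 1.820000)/2 = 1.567500
  f(c_2) = f(1.567500) = 0.016982
  f(a) × f(c) < 0, new interval: [1.315000, 1.567500]
Iteration 3:
  c_3 = (1.315000 + 1.567500)/2 = 1.441250
  f(c_3) = f(1.441250) = -0.193239
  f(a) × f(c) ≥ 0, new interval: [1.441250, 1.567500]
Iteration 4:
  c_4 = (1.441250 + 1.567500)/2 = 1.504375
  f(c_4) = f(1.504375) = -0.087247
  f(a) × f(c) ≥ 0, new interval: [1.504375, 1.567500]

After 4 iteration(s), the approximation is c_4 = 1.504375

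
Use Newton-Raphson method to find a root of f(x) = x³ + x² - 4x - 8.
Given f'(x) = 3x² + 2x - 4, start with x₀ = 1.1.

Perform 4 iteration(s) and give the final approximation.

f(x) = x³ + x² - 4x - 8
f'(x) = 3x² + 2x - 4
x₀ = 1.1

Newton-Raphson formula: x_{n+1} = x_n - f(x_n)/f'(x_n)

Iteration 1:
  f(1.100000) = -9.859000
  f'(1.100000) = 1.830000
  x_1 = 1.100000 - (-9.859000)/1.830000 = 6.487432
Iteration 2:
  f(6.487432) = 281.172089
  f'(6.487432) = 135.235173
  x_2 = 6.487432 - 281.172089/135.235173 = 4.408297
Iteration 3:
  f(4.408297) = 79.466718
  f'(4.408297) = 63.115852
  x_3 = 4.408297 - 79.466718/63.115852 = 3.149236
Iteration 4:
  f(3.149236) = 20.553889
  f'(3.149236) = 32.051539
  x_4 = 3.149236 - 20.553889/32.051539 = 2.507960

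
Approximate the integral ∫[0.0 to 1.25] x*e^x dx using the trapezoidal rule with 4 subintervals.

f(x) = x*e^x
a = 0.0, b = 1.25, n = 4
h = (b - a)/n = 0.312500

Trapezoidal rule: (h/2)[f(x₀) + 2f(x₁) + 2f(x₂) + ... + f(xₙ)]

x_0 = 0.0000, f(x_0) = 0.000000, coefficient = 1
x_1 = 0.3125, f(x_1) = 0.427137, coefficient = 2
x_2 = 0.6250, f(x_2) = 1.167654, coefficient = 2
x_3 = 0.9375, f(x_3) = 2.393990, coefficient = 2
x_4 = 1.2500, f(x_4) = 4.362929, coefficient = 1

I ≈ (0.312500/2) × 12.340490 = 1.928202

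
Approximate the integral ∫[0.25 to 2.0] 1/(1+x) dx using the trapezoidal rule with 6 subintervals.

f(x) = 1/(1+x)
a = 0.25, b = 2.0, n = 6
h = (b - a)/n = 0.291667

Trapezoidal rule: (h/2)[f(x₀) + 2f(x₁) + 2f(x₂) + ... + f(xₙ)]

x_0 = 0.2500, f(x_0) = 0.800000, coefficient = 1
x_1 = 0.5417, f(x_1) = 0.648649, coefficient = 2
x_2 = 0.8333, f(x_2) = 0.545455, coefficient = 2
x_3 = 1.1250, f(x_3) = 0.470588, coefficient = 2
x_4 = 1.4167, f(x_4) = 0.413793, coefficient = 2
x_5 = 1.7083, f(x_5) = 0.369231, coefficient = 2
x_6 = 2.0000, f(x_6) = 0.333333, coefficient = 1

I ≈ (0.291667/2) × 6.028764 = 0.879195
Exact value: 0.875469
Error: 0.003726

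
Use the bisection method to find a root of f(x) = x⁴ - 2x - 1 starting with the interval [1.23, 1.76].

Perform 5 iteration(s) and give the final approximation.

f(x) = x⁴ - 2x - 1
Initial interval: [1.23, 1.76]

Iteration 1:
  c_1 = (1.230000 + 1.760000)/2 = 1.495000
  f(c_1) = f(1.495000) = 1.005337
  f(a) × f(c) < 0, new interval: [1.230000, 1.495000]
Iteration 2:
  c_2 = (1.230000 + 1.495000)/2 = 1.362500
  f(c_2) = f(1.362500) = -0.278756
  f(a) × f(c) ≥ 0, new interval: [1.362500, 1.495000]
Iteration 3:
  c_3 = (1.362500 + 1.495000)/2 = 1.428750
  f(c_3) = f(1.428750) = 0.309514
  f(a) × f(c) < 0, new interval: [1.362500, 1.428750]
Iteration 4:
  c_4 = (1.362500 + 1.428750)/2 = 1.395625
  f(c_4) = f(1.395625) = 0.002555
  f(a) × f(c) < 0, new interval: [1.362500, 1.395625]
Iteration 5:
  c_5 = (1.362500 + 1.395625)/2 = 1.379062
  f(c_5) = f(1.379062) = -0.141231
  f(a) × f(c) ≥ 0, new interval: [1.379062, 1.395625]

After 5 iteration(s), the approximation is c_5 = 1.379062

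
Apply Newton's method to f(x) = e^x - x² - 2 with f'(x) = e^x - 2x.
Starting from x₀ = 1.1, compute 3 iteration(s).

f(x) = e^x - x² - 2
f'(x) = e^x - 2x
x₀ = 1.1

Newton-Raphson formula: x_{n+1} = x_n - f(x_n)/f'(x_n)

Iteration 1:
  f(1.100000) = -0.205834
  f'(1.100000) = 0.804166
  x_1 = 1.100000 - (-0.205834)/0.804166 = 1.355960
Iteration 2:
  f(1.355960) = 0.041856
  f'(1.355960) = 1.168564
  x_2 = 1.355960 - 0.041856/1.168564 = 1.320141
Iteration 3:
  f(1.320141) = 0.001177
  f'(1.320141) = 1.103667
  x_3 = 1.320141 - 0.001177/1.103667 = 1.319075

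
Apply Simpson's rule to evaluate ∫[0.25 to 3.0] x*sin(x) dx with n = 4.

f(x) = x*sin(x)
a = 0.25, b = 3.0, n = 4
h = (b - a)/n = 0.687500

Simpson's rule: (h/3)[f(x₀) + 4f(x₁) + 2f(x₂) + ... + f(xₙ)]

x_0 = 0.2500, f(x_0) = 0.061851, coefficient = 1
x_1 = 0.9375, f(x_1) = 0.755701, coefficient = 4
x_2 = 1.6250, f(x_2) = 1.622613, coefficient = 2
x_3 = 2.3125, f(x_3) = 1.705050, coefficient = 4
x_4 = 3.0000, f(x_4) = 0.423360, coefficient = 1

I ≈ (0.687500/3) × 13.573440 = 3.110580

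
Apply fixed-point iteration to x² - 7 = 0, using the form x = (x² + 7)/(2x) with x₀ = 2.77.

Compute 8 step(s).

Equation: x² - 7 = 0
Fixed-point form: x = (x² + 7)/(2x)
x₀ = 2.77

x_1 = g(2.770000) = 2.648538
x_2 = g(2.648538) = 2.645753
x_3 = g(2.645753) = 2.645751
x_4 = g(2.645751) = 2.645751
x_5 = g(2.645751) = 2.645751
x_6 = g(2.645751) = 2.645751
x_7 = g(2.645751) = 2.645751
x_8 = g(2.645751) = 2.645751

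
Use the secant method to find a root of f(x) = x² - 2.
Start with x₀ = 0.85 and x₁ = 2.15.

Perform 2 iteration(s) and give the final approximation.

f(x) = x² - 2
x₀ = 0.85, x₁ = 2.15

Secant formula: x_{n+1} = x_n - f(x_n)(x_n - x_{n-1})/(f(x_n) - f(x_{n-1}))

Iteration 1:
  f(0.850000) = -1.277500
  f(2.150000) = 2.622500
  x_2 = 2.150000 - 2.622500×(2.150000 - 0.850000)/(2.622500 - (-1.277500))
       = 1.275833
Iteration 2:
  f(2.150000) = 2.622500
  f(1.275833) = -0.372249
  x_3 = 1.275833 - (-0.372249)×(1.275833 - 2.150000)/(-0.372249 - 2.622500)
       = 1.384493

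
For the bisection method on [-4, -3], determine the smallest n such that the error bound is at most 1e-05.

We need (b-a)/2^n ≤ 1e-05
(-3 - (-4))/2^n ≤ 1e-05
1/2^n ≤ 1e-05
2^n ≥ 100000
n ≥ log₂(100000) = 16.61
n ≥ 17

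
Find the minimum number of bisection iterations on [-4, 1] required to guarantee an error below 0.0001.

We need (b-a)/2^n ≤ 0.0001
(1 - (-4))/2^n ≤ 0.0001
5/2^n ≤ 0.0001
2^n ≥ 50000
n ≥ log₂(50000) = 15.61
n ≥ 16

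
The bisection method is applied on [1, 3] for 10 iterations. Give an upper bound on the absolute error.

Bisection error bound: |error| ≤ (b-a)/2^n
|error| ≤ (3 - 1)/2^10 = 2/2^10
|error| ≤ 0.0019531250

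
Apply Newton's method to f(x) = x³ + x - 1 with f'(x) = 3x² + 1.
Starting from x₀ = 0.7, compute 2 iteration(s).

f(x) = x³ + x - 1
f'(x) = 3x² + 1
x₀ = 0.7

Newton-Raphson formula: x_{n+1} = x_n - f(x_n)/f'(x_n)

Iteration 1:
  f(0.700000) = 0.043000
  f'(0.700000) = 2.470000
  x_1 = 0.700000 - 0.043000/2.470000 = 0.682591
Iteration 2:
  f(0.682591) = 0.000631
  f'(0.682591) = 2.397792
  x_2 = 0.682591 - 0.000631/2.397792 = 0.682328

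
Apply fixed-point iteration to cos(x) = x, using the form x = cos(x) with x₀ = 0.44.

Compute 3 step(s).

Equation: cos(x) = x
Fixed-point form: x = cos(x)
x₀ = 0.44

x_1 = g(0.440000) = 0.904752
x_2 = g(0.904752) = 0.617881
x_3 = g(0.617881) = 0.815108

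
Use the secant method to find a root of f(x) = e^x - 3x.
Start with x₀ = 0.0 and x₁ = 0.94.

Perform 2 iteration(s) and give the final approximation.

f(x) = e^x - 3x
x₀ = 0.0, x₁ = 0.94

Secant formula: x_{n+1} = x_n - f(x_n)(x_n - x_{n-1})/(f(x_n) - f(x_{n-1}))

Iteration 1:
  f(0.000000) = 1.000000
  f(0.940000) = -0.260019
  x_2 = 0.940000 - (-0.260019)×(0.940000 - 0.000000)/(-0.260019 - 1.000000)
       = 0.746021
Iteration 2:
  f(0.940000) = -0.260019
  f(0.746021) = -0.129470
  x_3 = 0.746021 - (-0.129470)×(0.746021 - 0.940000)/(-0.129470 - (-0.260019))
       = 0.553645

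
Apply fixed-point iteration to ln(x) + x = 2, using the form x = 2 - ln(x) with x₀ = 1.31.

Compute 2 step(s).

Equation: ln(x) + x = 2
Fixed-point form: x = 2 - ln(x)
x₀ = 1.31

x_1 = g(1.310000) = 1.729973
x_2 = g(1.729973) = 1.451894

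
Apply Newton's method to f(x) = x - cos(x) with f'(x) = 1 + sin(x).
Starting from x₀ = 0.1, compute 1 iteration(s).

f(x) = x - cos(x)
f'(x) = 1 + sin(x)
x₀ = 0.1

Newton-Raphson formula: x_{n+1} = x_n - f(x_n)/f'(x_n)

Iteration 1:
  f(0.100000) = -0.895004
  f'(0.100000) = 1.099833
  x_1 = 0.100000 - (-0.895004)/1.099833 = 0.913763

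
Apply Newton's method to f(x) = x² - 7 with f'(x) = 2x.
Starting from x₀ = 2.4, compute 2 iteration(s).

f(x) = x² - 7
f'(x) = 2x
x₀ = 2.4

Newton-Raphson formula: x_{n+1} = x_n - f(x_n)/f'(x_n)

Iteration 1:
  f(2.400000) = -1.240000
  f'(2.400000) = 4.800000
  x_1 = 2.400000 - (-1.240000)/4.800000 = 2.658333
Iteration 2:
  f(2.658333) = 0.066736
  f'(2.658333) = 5.316667
  x_2 = 2.658333 - 0.066736/5.316667 = 2.645781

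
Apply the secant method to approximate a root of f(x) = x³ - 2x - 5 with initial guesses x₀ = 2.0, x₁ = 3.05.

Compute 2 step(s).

f(x) = x³ - 2x - 5
x₀ = 2.0, x₁ = 3.05

Secant formula: x_{n+1} = x_n - f(x_n)(x_n - x_{n-1})/(f(x_n) - f(x_{n-1}))

Iteration 1:
  f(2.000000) = -1.000000
  f(3.050000) = 17.272625
  x_2 = 3.050000 - 17.272625×(3.050000 - 2.000000)/(17.272625 - (-1.000000))
       = 2.057463
Iteration 2:
  f(3.050000) = 17.272625
  f(2.057463) = -0.405368
  x_3 = 2.057463 - (-0.405368)×(2.057463 - 3.050000)/(-0.405368 - 17.272625)
       = 2.080223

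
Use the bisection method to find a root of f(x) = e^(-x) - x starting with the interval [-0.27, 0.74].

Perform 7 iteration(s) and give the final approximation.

f(x) = e^(-x) - x
Initial interval: [-0.27, 0.74]

Iteration 1:
  c_1 = (-0.270000 + 0.740000)/2 = 0.235000
  f(c_1) = f(0.235000) = 0.555571
  f(a) × f(c) ≥ 0, new interval: [0.235000, 0.740000]
Iteration 2:
  c_2 = (0.235000 + 0.740000)/2 = 0.487500
  f(c_2) = f(0.487500) = 0.126660
  f(a) × f(c) ≥ 0, new interval: [0.487500, 0.740000]
Iteration 3:
  c_3 = (0.487500 + 0.740000)/2 = 0.613750
  f(c_3) = f(0.613750) = -0.072433
  f(a) × f(c) < 0, new interval: [0.487500, 0.613750]
Iteration 4:
  c_4 = (0.487500 + 0.613750)/2 = 0.550625
  f(c_4) = f(0.550625) = 0.025964
  f(a) × f(c) ≥ 0, new interval: [0.550625, 0.613750]
Iteration 5:
  c_5 = (0.550625 + 0.613750)/2 = 0.582188
  f(c_5) = f(0.582188) = -0.023513
  f(a) × f(c) < 0, new interval: [0.550625, 0.582188]
Iteration 6:
  c_6 = (0.550625 + 0.582188)/2 = 0.566406
  f(c_6) = f(0.566406) = 0.001155
  f(a) × f(c) ≥ 0, new interval: [0.566406, 0.582188]
Iteration 7:
  c_7 = (0.566406 + 0.582188)/2 = 0.574297
  f(c_7) = f(0.574297) = -0.011196
  f(a) × f(c) < 0, new interval: [0.566406, 0.574297]

After 7 iteration(s), the approximation is c_7 = 0.574297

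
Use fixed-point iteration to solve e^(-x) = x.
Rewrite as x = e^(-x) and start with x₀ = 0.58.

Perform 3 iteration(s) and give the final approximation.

Equation: e^(-x) = x
Fixed-point form: x = e^(-x)
x₀ = 0.58

x_1 = g(0.580000) = 0.559898
x_2 = g(0.559898) = 0.571267
x_3 = g(0.571267) = 0.564809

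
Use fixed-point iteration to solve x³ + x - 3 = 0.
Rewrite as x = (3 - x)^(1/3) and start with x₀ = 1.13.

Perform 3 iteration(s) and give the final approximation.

Equation: x³ + x - 3 = 0
Fixed-point form: x = (3 - x)^(1/3)
x₀ = 1.13

x_1 = g(1.130000) = 1.232009
x_2 = g(1.232009) = 1.209187
x_3 = g(1.209187) = 1.214367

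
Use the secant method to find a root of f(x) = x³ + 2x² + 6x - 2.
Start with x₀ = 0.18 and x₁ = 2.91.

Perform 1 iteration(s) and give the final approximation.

f(x) = x³ + 2x² + 6x - 2
x₀ = 0.18, x₁ = 2.91

Secant formula: x_{n+1} = x_n - f(x_n)(x_n - x_{n-1})/(f(x_n) - f(x_{n-1}))

Iteration 1:
  f(0.180000) = -0.849368
  f(2.910000) = 57.038371
  x_2 = 2.910000 - 57.038371×(2.910000 - 0.180000)/(57.038371 - (-0.849368))
       = 0.220056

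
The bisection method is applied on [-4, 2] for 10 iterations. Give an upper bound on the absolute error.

Bisection error bound: |error| ≤ (b-a)/2^n
|error| ≤ (2 - (-4))/2^10 = 6/2^10
|error| ≤ 0.0058593750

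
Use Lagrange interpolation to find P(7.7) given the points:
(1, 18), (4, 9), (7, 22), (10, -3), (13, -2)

Lagrange interpolation formula:
P(x) = Σ yᵢ × Lᵢ(x)
where Lᵢ(x) = Π_{j≠i} (x - xⱼ)/(xᵢ - xⱼ)

L_0(7.7) = (7.7 - 4)/(1 - 4) × (7.7 - 7)/(1 - 7) × (7.7 - 10)/(1 - 10) × (7.7 - 13)/(1 - 13) = 0.016241
L_1(7.7) = (7.7 - 1)/(4 - 1) × (7.7 - 7)/(4 - 7) × (7.7 - 10)/(4 - 10) × (7.7 - 13)/(4 - 13) = -0.117636
L_2(7.7) = (7.7 - 1)/(7 - 1) × (7.7 - 4)/(7 - 4) × (7.7 - 10)/(7 - 10) × (7.7 - 13)/(7 - 13) = 0.932685
L_3(7.7) = (7.7 - 1)/(10 - 1) × (7.7 - 4)/(10 - 4) × (7.7 - 7)/(10 - 7) × (7.7 - 13)/(10 - 13) = 0.189241
L_4(7.7) = (7.7 - 1)/(13 - 1) × (7.7 - 4)/(13 - 4) × (7.7 - 7)/(13 - 7) × (7.7 - 10)/(13 - 10) = -0.020531

P(7.7) = 18×L_0(7.7) + 9×L_1(7.7) + 22×L_2(7.7) + (-3)×L_3(7.7) + (-2)×L_4(7.7)
P(7.7) = 19.226031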